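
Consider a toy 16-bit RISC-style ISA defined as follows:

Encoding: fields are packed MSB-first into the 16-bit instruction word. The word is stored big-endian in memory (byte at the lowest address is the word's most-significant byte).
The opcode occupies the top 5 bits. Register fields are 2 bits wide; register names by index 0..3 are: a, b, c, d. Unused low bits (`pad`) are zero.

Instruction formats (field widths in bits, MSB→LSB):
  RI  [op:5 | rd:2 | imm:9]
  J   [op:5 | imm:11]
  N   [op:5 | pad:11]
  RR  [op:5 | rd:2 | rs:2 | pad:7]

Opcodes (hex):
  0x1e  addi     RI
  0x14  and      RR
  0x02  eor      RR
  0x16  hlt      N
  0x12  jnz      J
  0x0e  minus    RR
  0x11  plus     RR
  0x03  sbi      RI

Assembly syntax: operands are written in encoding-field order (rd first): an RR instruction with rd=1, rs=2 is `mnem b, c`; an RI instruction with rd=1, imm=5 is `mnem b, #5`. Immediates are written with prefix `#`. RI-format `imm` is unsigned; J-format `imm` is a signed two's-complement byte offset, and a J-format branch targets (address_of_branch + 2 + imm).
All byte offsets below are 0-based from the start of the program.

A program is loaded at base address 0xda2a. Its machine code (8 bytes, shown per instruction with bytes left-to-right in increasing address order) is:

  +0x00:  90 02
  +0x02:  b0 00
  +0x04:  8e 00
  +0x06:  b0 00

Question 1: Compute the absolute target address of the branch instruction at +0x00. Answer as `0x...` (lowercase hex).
[00] 90 02 → 0x9002
  op=0x9002>>11=0x12 ⇒ jnz (J)
  imm@[10:0]=0x2 ⇒ #2
  target = base 0xda2a + off 0x00 + 2 + imm 2 = 0xda2e

0xda2e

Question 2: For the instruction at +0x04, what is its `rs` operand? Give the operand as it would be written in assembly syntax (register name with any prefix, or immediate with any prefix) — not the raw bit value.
a

off 0x04: read 8e 00 as big → 0x8e00
  op=0x8e00>>11=0x11 ⇒ plus (RR)
  rd@[10:9]=0x3 ⇒ d
  rs@[8:7]=0x0 ⇒ a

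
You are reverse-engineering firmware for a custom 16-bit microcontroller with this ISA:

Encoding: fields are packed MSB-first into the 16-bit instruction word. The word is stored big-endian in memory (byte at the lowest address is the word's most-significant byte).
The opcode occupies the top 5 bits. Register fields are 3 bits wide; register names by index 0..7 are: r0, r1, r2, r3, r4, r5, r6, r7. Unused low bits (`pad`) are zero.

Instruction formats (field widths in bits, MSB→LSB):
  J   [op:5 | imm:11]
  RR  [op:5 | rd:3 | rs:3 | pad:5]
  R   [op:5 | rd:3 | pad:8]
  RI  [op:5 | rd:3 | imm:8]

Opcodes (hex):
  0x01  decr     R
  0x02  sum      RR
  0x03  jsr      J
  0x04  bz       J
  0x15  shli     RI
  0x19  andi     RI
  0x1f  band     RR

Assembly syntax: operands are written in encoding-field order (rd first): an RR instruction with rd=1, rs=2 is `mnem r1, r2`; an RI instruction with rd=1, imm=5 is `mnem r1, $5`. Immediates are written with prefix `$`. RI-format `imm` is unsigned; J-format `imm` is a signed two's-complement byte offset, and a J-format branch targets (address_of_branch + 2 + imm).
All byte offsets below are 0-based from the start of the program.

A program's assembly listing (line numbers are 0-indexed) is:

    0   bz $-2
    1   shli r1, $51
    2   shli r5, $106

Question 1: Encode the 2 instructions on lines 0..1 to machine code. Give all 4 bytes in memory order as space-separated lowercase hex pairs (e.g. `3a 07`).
27 fe a9 33

L0: bz op=0x4:5|imm=-2:11 ⇒ 0x27fe ⇒ big 27 fe
L1: shli op=0x15:5|rd=1:3|imm=51:8 ⇒ 0xa933 ⇒ big a9 33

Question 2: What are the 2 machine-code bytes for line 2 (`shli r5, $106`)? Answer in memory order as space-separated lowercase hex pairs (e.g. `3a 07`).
line 2 (shli): pack op=0x15:5|rd=5:3|imm=106:8 = 0xad6a; big→ ad 6a

ad 6a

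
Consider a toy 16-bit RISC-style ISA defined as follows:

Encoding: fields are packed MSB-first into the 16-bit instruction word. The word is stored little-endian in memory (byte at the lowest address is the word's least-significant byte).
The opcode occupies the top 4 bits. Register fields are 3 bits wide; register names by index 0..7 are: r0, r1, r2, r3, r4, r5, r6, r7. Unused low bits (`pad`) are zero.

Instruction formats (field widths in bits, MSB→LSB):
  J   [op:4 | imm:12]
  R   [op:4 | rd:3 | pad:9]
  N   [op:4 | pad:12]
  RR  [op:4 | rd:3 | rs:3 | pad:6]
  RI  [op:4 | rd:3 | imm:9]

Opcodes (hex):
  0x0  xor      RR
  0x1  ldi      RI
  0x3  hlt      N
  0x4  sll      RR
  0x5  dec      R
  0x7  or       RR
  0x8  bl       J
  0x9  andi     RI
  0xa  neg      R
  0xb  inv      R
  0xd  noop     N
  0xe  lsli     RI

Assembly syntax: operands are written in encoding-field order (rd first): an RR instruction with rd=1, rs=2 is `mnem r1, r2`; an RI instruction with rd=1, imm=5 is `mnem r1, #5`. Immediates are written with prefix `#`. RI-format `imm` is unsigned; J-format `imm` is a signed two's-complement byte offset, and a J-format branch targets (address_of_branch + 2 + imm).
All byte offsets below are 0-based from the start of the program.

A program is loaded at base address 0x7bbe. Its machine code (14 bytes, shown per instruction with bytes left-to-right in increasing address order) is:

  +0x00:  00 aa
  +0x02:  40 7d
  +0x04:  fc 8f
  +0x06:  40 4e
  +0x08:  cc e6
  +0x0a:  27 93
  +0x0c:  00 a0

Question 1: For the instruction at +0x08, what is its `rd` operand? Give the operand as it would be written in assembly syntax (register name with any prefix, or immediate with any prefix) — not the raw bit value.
r3

@+08  little-endian(cc e6) = 0xe6cc
  opcode bits[15:12]=0xe: lsli/RI
  rd: (w>>9)&0x7=0x3 → r3
  imm: (w>>0)&0x1ff=0xcc → #204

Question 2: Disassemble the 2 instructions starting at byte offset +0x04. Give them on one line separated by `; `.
off 0x04: read fc 8f as little → 0x8ffc
  op=0x8ffc>>12=0x8 ⇒ bl (J)
  [11:0] imm=4092 (s12→-4) = #-4
off 0x06: read 40 4e as little → 0x4e40
  op=0x4e40>>12=0x4 ⇒ sll (RR)
  [11:9] rd=7 = r7
  [8:6] rs=1 = r1

bl #-4; sll r7, r1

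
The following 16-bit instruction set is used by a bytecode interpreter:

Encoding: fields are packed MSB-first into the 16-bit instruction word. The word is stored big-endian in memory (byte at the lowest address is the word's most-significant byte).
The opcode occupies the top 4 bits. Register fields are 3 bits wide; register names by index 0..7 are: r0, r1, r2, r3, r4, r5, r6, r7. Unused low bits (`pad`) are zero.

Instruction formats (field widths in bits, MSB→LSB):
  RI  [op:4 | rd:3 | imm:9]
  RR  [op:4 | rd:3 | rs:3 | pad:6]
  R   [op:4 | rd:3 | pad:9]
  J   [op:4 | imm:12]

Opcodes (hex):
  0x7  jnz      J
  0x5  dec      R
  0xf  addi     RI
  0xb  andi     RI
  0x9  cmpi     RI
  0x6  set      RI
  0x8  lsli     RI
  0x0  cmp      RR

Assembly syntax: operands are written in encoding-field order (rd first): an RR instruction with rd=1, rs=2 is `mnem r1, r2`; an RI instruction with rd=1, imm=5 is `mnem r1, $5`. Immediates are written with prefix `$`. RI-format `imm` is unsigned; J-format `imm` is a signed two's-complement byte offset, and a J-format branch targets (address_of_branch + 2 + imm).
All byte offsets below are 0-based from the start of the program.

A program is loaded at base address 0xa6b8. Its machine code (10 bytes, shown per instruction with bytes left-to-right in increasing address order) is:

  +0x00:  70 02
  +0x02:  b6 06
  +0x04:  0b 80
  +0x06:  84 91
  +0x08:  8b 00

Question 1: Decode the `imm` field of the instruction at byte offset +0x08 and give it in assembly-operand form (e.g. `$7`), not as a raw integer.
$256

[08] 8b 00 → 0x8b00
  op=0x8b00>>12=0x8 ⇒ lsli (RI)
  [11:9] rd=5 = r5
  [8:0] imm=256 = $256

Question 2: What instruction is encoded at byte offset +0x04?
cmp r5, r6

@+04  big-endian(0b 80) = 0x0b80
  op=0x0b80>>12=0x0 ⇒ cmp (RR)
  rd: (w>>9)&0x7=0x5 → r5
  rs: (w>>6)&0x7=0x6 → r6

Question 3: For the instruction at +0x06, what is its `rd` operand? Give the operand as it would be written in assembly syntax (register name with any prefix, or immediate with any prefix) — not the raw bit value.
r2

off 0x06: read 84 91 as big → 0x8491
  op=0x8491>>12=0x8 ⇒ lsli (RI)
  [11:9] rd=2 = r2
  [8:0] imm=145 = $145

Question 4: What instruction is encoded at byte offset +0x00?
@+00  big-endian(70 02) = 0x7002
  opcode bits[15:12]=0x7: jnz/J
  [11:0] imm=2 = $2

jnz $2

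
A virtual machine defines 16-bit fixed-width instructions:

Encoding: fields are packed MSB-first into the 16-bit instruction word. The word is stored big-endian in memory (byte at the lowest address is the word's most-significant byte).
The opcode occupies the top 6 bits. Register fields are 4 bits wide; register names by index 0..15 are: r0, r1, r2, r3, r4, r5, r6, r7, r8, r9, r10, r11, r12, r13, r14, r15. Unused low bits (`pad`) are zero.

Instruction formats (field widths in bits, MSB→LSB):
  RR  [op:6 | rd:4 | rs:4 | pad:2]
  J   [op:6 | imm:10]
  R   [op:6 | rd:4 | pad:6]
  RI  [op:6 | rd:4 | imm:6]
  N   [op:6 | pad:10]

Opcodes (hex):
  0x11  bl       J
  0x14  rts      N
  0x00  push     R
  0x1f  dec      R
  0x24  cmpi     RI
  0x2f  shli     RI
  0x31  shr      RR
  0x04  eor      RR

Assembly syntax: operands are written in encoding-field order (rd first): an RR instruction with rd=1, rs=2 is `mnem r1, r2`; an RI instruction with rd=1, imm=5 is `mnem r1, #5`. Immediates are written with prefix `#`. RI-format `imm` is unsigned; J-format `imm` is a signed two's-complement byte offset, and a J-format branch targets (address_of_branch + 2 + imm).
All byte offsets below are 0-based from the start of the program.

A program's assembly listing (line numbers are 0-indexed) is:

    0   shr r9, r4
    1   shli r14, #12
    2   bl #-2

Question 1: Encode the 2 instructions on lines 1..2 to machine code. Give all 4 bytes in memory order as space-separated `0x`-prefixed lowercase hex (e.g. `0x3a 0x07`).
0xbf 0x8c 0x47 0xfe

L1: shli op=0x2f:6|rd=14:4|imm=12:6 ⇒ 0xbf8c ⇒ big bf 8c
L2: bl op=0x11:6|imm=-2:10 ⇒ 0x47fe ⇒ big 47 fe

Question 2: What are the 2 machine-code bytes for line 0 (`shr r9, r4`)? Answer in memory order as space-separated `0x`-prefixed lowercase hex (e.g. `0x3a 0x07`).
L0: shr op=0x31:6|rd=9:4|rs=4:4|pad=0:2 ⇒ 0xc650 ⇒ big c6 50

0xc6 0x50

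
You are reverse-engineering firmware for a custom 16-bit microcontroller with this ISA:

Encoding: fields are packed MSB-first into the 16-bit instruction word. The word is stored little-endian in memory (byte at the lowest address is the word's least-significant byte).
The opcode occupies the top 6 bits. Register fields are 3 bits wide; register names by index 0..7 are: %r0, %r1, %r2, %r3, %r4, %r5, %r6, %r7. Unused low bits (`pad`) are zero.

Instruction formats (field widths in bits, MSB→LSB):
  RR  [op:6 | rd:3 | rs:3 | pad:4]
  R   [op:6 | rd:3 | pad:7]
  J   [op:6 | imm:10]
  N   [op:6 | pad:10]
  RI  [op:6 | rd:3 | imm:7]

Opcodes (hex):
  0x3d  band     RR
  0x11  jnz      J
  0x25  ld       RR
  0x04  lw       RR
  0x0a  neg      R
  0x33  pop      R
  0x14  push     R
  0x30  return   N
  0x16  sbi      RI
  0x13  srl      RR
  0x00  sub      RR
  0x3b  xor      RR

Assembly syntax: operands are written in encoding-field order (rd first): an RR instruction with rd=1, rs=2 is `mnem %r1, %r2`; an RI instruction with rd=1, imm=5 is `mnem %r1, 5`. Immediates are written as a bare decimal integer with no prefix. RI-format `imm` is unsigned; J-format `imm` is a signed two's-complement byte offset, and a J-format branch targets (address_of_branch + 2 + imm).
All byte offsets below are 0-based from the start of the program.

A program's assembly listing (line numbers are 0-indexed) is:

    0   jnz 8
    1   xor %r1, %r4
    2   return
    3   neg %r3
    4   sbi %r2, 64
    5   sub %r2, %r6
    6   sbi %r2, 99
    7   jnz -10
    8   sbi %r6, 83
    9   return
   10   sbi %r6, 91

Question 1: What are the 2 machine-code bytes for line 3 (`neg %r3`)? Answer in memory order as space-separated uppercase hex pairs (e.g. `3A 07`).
80 29

L3: neg op=0xa:6|rd=3:3|pad=0:7 ⇒ 0x2980 ⇒ little 80 29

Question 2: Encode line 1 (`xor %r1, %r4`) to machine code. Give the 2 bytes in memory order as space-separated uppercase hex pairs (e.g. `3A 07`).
1. xor fields op=0x3b:6|rd=1:3|rs=4:3|pad=0:4 → word ecc0h → c0 ec

C0 EC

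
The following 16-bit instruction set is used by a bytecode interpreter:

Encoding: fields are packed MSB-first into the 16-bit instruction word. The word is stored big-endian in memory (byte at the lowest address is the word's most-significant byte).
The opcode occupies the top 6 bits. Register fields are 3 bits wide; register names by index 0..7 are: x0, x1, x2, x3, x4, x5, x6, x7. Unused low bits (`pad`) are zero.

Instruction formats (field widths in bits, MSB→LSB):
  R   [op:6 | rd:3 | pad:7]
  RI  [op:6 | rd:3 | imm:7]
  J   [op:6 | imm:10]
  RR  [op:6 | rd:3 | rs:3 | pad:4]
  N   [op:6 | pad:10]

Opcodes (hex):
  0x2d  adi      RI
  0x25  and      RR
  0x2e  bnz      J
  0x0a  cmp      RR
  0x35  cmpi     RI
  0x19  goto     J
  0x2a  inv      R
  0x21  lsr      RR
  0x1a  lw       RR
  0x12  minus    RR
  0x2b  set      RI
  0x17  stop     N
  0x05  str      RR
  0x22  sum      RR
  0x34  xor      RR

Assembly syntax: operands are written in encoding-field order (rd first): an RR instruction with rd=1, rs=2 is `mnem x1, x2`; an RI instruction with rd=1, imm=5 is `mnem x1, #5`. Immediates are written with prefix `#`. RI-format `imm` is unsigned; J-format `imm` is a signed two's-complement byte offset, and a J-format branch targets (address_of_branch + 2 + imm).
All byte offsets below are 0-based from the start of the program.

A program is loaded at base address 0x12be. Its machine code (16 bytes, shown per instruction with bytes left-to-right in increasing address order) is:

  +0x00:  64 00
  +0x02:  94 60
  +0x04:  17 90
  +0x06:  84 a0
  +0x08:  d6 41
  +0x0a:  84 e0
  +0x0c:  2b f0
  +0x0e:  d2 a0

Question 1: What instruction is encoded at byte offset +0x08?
cmpi x4, #65

off 0x08: read d6 41 as big → 0xd641
  op=0xd641>>10=0x35 ⇒ cmpi (RI)
  rd: (w>>7)&0x7=0x4 → x4
  imm: (w>>0)&0x7f=0x41 → #65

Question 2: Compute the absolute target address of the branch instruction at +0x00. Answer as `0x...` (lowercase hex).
off 0x00: read 64 00 as big → 0x6400
  op=0x6400>>10=0x19 ⇒ goto (J)
  [9:0] imm=0 = #0
  target = base 0x12be + off 0x00 + 2 + imm 0 = 0x12c0

0x12c0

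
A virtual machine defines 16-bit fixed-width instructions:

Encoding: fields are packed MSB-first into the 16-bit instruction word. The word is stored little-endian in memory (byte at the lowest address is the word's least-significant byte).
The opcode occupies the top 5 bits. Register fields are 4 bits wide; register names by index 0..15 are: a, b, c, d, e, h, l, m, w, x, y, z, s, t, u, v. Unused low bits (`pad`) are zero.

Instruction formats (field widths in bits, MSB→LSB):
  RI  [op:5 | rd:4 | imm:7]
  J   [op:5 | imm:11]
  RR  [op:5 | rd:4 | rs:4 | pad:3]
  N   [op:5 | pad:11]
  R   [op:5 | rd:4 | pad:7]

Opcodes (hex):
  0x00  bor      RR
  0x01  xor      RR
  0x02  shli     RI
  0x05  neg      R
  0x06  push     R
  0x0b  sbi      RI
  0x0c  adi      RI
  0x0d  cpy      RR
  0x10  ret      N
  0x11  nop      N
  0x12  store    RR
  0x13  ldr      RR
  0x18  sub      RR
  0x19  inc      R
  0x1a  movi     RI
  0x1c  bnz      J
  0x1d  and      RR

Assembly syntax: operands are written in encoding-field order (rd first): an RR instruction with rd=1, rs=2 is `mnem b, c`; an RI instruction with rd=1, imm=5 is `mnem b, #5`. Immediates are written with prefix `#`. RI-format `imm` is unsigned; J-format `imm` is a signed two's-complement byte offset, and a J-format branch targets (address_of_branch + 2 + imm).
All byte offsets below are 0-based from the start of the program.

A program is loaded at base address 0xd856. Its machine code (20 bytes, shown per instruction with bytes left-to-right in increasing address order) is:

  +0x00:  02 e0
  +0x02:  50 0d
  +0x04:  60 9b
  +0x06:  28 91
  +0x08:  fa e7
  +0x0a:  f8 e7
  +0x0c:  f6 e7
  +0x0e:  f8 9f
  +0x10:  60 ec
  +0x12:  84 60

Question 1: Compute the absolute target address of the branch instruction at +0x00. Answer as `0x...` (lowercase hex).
+0x00: 02 e0 ⇒ word 0xe002 (little)
  opcode bits[15:11]=0x1c: bnz/J
  [10:0] imm=2 = #2
  target = base 0xd856 + off 0x00 + 2 + imm 2 = 0xd85a

0xd85a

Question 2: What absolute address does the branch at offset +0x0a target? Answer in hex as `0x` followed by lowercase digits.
[0a] f8 e7 → 0xe7f8
  op=0xe7f8>>11=0x1c ⇒ bnz (J)
  [10:0] imm=2040 (s11→-8) = #-8
  target = base 0xd856 + off 0x0a + 2 + imm -8 = 0xd85a

0xd85a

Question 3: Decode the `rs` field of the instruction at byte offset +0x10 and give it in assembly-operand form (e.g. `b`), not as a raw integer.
[10] 60 ec → 0xec60
  top 5b → 0x1d → and [RR]
  [10:7] rd=8 = w
  [6:3] rs=12 = s

s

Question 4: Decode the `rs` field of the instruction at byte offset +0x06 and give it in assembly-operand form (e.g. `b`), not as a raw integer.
+0x06: 28 91 ⇒ word 0x9128 (little)
  op=0x9128>>11=0x12 ⇒ store (RR)
  [10:7] rd=2 = c
  [6:3] rs=5 = h

h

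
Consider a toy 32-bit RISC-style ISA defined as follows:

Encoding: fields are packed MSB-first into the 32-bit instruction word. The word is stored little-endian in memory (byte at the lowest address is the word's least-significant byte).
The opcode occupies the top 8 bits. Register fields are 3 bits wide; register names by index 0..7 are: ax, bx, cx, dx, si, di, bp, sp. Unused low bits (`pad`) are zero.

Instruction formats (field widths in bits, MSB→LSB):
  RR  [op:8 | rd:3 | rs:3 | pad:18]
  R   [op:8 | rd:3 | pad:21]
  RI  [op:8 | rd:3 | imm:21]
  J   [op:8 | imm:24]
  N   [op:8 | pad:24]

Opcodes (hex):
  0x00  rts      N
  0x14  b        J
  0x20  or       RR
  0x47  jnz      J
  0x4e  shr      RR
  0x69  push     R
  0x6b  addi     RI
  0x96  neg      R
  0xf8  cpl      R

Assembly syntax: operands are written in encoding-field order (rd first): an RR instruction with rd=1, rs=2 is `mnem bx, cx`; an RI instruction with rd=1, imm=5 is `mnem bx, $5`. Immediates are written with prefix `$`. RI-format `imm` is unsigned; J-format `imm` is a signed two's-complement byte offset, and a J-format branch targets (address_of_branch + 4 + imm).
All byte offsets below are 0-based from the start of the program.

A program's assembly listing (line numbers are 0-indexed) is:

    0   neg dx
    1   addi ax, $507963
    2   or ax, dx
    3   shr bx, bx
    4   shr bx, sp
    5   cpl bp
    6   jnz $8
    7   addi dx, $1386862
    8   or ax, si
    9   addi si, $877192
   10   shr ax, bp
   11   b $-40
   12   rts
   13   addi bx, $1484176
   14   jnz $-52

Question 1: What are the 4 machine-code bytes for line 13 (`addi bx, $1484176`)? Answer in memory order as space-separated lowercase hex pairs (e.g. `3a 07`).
line 13 (addi): pack op=0x6b:8|rd=1:3|imm=1484176:21 = 0x6b36a590; little→ 90 a5 36 6b

90 a5 36 6b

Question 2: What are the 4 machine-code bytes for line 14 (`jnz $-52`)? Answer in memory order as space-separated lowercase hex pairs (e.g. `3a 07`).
cc ff ff 47

14. jnz fields op=0x47:8|imm=-52:24 → word 47ffffcch → cc ff ff 47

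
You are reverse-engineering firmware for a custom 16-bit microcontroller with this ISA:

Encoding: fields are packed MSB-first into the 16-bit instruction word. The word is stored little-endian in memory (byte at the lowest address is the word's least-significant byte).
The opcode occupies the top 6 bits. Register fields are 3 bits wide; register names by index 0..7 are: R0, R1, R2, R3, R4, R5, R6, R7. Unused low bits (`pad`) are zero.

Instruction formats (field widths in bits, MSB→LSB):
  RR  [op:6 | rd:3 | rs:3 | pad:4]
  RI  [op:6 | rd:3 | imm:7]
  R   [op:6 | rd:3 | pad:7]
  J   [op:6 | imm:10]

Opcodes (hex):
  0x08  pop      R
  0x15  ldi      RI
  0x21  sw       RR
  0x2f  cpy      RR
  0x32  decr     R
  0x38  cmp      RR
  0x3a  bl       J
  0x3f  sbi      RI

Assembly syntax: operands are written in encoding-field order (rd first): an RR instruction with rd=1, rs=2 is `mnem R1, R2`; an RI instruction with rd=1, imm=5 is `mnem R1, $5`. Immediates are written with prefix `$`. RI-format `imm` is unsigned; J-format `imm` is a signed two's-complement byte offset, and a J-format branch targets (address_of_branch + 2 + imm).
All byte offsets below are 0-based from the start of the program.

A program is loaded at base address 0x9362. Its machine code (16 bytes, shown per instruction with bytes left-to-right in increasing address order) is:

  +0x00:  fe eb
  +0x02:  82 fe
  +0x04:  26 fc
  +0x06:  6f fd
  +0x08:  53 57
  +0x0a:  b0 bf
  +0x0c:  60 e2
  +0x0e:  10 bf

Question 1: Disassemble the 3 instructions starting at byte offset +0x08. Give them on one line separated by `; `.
ldi R6, $83; cpy R7, R3; cmp R4, R6

[08] 53 57 → 0x5753
  top 6b → 0x15 → ldi [RI]
  rd@[9:7]=0x6 ⇒ R6
  imm@[6:0]=0x53 ⇒ $83
[0a] b0 bf → 0xbfb0
  top 6b → 0x2f → cpy [RR]
  rd@[9:7]=0x7 ⇒ R7
  rs@[6:4]=0x3 ⇒ R3
[0c] 60 e2 → 0xe260
  top 6b → 0x38 → cmp [RR]
  rd@[9:7]=0x4 ⇒ R4
  rs@[6:4]=0x6 ⇒ R6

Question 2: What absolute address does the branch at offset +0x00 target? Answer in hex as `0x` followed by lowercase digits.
0x9362

off 0x00: read fe eb as little → 0xebfe
  op=0xebfe>>10=0x3a ⇒ bl (J)
  imm@[9:0]=0x3fe (s10→-2) ⇒ $-2
  target = base 0x9362 + off 0x00 + 2 + imm -2 = 0x9362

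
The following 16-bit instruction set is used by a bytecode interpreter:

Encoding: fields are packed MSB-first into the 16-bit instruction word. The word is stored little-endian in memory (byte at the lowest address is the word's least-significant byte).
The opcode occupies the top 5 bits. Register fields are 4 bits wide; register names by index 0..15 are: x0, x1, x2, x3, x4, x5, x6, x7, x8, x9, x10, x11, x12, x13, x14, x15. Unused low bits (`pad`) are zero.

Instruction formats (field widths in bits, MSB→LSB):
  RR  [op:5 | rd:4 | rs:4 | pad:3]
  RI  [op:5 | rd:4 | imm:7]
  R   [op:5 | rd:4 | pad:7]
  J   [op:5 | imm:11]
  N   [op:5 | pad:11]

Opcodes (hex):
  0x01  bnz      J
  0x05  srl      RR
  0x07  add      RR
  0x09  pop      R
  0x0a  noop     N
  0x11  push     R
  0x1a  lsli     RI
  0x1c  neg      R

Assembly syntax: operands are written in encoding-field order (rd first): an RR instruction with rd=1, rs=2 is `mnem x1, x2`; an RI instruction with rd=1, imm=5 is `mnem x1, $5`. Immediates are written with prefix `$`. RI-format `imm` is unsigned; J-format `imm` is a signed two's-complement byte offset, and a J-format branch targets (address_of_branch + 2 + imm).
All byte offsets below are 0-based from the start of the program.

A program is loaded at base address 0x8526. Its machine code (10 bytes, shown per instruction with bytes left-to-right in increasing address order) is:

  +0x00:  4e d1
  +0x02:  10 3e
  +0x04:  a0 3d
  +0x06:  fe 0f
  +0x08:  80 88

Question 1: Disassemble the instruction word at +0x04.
add x11, x4

@+04  little-endian(a0 3d) = 0x3da0
  opcode bits[15:11]=0x7: add/RR
  rd@[10:7]=0xb ⇒ x11
  rs@[6:3]=0x4 ⇒ x4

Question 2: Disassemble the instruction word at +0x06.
@+06  little-endian(fe 0f) = 0x0ffe
  top 5b → 0x1 → bnz [J]
  [10:0] imm=2046 (s11→-2) = $-2

bnz $-2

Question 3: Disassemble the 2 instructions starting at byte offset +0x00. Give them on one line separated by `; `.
lsli x2, $78; add x12, x2

off 0x00: read 4e d1 as little → 0xd14e
  opcode bits[15:11]=0x1a: lsli/RI
  [10:7] rd=2 = x2
  [6:0] imm=78 = $78
off 0x02: read 10 3e as little → 0x3e10
  opcode bits[15:11]=0x7: add/RR
  [10:7] rd=12 = x12
  [6:3] rs=2 = x2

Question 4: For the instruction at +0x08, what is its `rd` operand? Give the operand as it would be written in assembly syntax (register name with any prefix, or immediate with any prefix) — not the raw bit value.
@+08  little-endian(80 88) = 0x8880
  top 5b → 0x11 → push [R]
  rd: (w>>7)&0xf=0x1 → x1

x1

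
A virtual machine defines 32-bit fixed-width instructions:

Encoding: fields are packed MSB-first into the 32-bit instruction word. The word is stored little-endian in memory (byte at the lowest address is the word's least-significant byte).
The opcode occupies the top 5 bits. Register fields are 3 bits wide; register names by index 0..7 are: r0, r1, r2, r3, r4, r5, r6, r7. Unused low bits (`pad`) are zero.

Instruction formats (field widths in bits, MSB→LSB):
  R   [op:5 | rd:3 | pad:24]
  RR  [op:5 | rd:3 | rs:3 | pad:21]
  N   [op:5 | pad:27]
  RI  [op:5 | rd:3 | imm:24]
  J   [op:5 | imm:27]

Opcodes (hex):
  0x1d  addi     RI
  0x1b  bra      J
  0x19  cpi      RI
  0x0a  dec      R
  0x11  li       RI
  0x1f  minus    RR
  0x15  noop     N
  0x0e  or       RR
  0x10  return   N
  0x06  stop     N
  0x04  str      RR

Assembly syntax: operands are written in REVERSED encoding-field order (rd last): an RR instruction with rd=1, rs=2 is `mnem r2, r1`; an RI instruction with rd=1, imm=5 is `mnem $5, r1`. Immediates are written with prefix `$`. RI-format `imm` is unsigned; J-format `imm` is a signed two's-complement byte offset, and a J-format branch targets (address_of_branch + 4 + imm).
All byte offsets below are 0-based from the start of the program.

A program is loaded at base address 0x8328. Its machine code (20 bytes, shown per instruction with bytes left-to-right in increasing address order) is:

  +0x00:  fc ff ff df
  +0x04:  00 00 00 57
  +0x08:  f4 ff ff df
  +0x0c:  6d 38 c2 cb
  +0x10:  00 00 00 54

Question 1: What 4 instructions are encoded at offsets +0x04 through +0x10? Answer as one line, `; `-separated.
@+04  little-endian(00 00 00 57) = 0x57000000
  op=0x57000000>>27=0xa ⇒ dec (R)
  rd@[26:24]=0x7 ⇒ r7
@+08  little-endian(f4 ff ff df) = 0xdffffff4
  op=0xdffffff4>>27=0x1b ⇒ bra (J)
  imm@[26:0]=0x7fffff4 (s27→-12) ⇒ $-12
@+0c  little-endian(6d 38 c2 cb) = 0xcbc2386d
  op=0xcbc2386d>>27=0x19 ⇒ cpi (RI)
  rd@[26:24]=0x3 ⇒ r3
  imm@[23:0]=0xc2386d ⇒ $12728429
@+10  little-endian(00 00 00 54) = 0x54000000
  op=0x54000000>>27=0xa ⇒ dec (R)
  rd@[26:24]=0x4 ⇒ r4

dec r7; bra $-12; cpi $12728429, r3; dec r4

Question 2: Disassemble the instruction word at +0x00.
[00] fc ff ff df → 0xdffffffc
  opcode bits[31:27]=0x1b: bra/J
  imm: (w>>0)&0x7ffffff=0x7fffffc (s27→-4) → $-4

bra $-4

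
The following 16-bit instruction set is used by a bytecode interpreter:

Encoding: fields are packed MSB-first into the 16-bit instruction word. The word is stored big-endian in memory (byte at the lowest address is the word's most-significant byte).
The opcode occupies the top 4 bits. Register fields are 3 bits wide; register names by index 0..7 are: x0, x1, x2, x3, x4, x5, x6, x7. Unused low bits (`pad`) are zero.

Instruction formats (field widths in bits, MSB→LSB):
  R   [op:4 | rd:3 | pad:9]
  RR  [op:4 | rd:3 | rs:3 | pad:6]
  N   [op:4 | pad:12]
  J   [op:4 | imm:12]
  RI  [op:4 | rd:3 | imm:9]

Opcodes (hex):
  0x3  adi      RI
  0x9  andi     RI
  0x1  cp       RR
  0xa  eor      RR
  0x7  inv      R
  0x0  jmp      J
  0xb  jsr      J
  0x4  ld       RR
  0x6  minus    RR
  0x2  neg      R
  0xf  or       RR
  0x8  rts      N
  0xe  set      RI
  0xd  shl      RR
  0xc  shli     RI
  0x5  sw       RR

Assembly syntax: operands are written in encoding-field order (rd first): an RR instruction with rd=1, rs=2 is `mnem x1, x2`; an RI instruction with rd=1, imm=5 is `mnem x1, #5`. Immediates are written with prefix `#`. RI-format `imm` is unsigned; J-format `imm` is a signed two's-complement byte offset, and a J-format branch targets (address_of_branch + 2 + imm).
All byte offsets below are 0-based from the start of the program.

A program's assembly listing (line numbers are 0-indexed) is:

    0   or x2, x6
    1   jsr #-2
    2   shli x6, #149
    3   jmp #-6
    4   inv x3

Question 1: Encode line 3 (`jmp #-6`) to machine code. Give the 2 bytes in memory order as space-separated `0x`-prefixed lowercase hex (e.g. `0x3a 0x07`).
0x0f 0xfa

3. jmp fields op=0x0:4|imm=-6:12 → word 0ffah → 0f fa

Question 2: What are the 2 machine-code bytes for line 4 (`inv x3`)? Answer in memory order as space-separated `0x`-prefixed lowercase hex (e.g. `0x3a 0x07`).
line 4 (inv): pack op=0x7:4|rd=3:3|pad=0:9 = 0x7600; big→ 76 00

0x76 0x00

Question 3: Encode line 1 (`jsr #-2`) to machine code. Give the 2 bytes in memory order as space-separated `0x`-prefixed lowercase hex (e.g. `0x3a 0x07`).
1. jsr fields op=0xb:4|imm=-2:12 → word bffeh → bf fe

0xbf 0xfe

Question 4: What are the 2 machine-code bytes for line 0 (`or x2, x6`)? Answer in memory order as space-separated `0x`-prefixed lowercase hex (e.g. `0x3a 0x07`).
L0: or op=0xf:4|rd=2:3|rs=6:3|pad=0:6 ⇒ 0xf580 ⇒ big f5 80

0xf5 0x80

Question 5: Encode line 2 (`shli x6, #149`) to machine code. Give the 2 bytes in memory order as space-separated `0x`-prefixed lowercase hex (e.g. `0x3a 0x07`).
2. shli fields op=0xc:4|rd=6:3|imm=149:9 → word cc95h → cc 95

0xcc 0x95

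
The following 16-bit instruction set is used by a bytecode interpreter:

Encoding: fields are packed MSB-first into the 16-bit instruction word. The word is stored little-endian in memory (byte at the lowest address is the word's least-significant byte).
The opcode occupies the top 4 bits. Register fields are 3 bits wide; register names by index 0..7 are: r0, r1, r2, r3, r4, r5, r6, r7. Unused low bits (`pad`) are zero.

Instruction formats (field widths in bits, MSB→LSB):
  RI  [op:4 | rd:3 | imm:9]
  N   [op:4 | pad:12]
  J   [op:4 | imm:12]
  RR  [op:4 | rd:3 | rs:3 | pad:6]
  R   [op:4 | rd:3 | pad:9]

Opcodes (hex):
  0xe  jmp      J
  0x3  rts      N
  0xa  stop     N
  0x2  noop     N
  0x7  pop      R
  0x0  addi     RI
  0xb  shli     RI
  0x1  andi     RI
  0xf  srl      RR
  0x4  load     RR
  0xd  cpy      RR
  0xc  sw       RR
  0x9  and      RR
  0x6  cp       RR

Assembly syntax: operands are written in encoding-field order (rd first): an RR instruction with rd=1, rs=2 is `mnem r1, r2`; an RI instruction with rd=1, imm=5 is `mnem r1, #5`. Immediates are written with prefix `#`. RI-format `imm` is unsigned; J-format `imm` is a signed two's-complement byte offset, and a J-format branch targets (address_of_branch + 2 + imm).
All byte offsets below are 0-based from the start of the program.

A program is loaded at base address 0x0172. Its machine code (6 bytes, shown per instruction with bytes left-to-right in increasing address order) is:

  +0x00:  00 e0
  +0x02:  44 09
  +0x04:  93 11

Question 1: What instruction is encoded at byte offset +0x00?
[00] 00 e0 → 0xe000
  opcode bits[15:12]=0xe: jmp/J
  [11:0] imm=0 = #0

jmp #0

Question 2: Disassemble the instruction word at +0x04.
andi r0, #403

@+04  little-endian(93 11) = 0x1193
  op=0x1193>>12=0x1 ⇒ andi (RI)
  rd@[11:9]=0x0 ⇒ r0
  imm@[8:0]=0x193 ⇒ #403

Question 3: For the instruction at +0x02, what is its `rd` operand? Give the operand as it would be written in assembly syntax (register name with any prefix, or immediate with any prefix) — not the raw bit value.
r4

[02] 44 09 → 0x0944
  top 4b → 0x0 → addi [RI]
  rd@[11:9]=0x4 ⇒ r4
  imm@[8:0]=0x144 ⇒ #324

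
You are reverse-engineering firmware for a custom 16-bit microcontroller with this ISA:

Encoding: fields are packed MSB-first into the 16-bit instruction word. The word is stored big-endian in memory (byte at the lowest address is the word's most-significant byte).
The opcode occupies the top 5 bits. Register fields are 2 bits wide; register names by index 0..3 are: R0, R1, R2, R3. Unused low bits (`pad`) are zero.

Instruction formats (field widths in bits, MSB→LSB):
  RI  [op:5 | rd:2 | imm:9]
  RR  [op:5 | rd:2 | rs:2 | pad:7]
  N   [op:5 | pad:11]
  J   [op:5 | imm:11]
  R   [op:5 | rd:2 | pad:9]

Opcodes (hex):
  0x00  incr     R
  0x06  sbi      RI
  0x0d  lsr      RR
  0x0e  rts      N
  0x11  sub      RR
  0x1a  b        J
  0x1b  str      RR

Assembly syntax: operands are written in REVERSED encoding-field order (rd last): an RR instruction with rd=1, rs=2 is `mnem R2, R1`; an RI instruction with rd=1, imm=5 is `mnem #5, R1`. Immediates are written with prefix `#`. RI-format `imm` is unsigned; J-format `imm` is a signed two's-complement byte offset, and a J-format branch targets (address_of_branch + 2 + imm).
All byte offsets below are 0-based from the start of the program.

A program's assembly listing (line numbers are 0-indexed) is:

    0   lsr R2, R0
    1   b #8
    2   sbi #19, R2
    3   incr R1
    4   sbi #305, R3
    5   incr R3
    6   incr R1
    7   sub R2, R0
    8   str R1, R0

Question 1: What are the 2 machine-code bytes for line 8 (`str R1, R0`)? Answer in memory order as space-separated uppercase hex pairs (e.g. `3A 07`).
line 8 (str): pack op=0x1b:5|rd=0:2|rs=1:2|pad=0:7 = 0xd880; big→ d8 80

D8 80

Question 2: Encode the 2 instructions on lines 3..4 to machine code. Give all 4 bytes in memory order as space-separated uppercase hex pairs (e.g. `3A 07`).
3. incr fields op=0x0:5|rd=1:2|pad=0:9 → word 0200h → 02 00
4. sbi fields op=0x6:5|rd=3:2|imm=305:9 → word 3731h → 37 31

02 00 37 31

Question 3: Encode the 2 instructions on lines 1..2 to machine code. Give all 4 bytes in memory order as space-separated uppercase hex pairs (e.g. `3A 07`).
L1: b op=0x1a:5|imm=8:11 ⇒ 0xd008 ⇒ big d0 08
L2: sbi op=0x6:5|rd=2:2|imm=19:9 ⇒ 0x3413 ⇒ big 34 13

D0 08 34 13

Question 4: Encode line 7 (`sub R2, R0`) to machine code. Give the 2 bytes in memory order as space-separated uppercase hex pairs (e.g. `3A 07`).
89 00

line 7 (sub): pack op=0x11:5|rd=0:2|rs=2:2|pad=0:7 = 0x8900; big→ 89 00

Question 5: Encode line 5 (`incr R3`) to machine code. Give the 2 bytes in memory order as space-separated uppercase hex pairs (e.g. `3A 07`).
line 5 (incr): pack op=0x0:5|rd=3:2|pad=0:9 = 0x0600; big→ 06 00

06 00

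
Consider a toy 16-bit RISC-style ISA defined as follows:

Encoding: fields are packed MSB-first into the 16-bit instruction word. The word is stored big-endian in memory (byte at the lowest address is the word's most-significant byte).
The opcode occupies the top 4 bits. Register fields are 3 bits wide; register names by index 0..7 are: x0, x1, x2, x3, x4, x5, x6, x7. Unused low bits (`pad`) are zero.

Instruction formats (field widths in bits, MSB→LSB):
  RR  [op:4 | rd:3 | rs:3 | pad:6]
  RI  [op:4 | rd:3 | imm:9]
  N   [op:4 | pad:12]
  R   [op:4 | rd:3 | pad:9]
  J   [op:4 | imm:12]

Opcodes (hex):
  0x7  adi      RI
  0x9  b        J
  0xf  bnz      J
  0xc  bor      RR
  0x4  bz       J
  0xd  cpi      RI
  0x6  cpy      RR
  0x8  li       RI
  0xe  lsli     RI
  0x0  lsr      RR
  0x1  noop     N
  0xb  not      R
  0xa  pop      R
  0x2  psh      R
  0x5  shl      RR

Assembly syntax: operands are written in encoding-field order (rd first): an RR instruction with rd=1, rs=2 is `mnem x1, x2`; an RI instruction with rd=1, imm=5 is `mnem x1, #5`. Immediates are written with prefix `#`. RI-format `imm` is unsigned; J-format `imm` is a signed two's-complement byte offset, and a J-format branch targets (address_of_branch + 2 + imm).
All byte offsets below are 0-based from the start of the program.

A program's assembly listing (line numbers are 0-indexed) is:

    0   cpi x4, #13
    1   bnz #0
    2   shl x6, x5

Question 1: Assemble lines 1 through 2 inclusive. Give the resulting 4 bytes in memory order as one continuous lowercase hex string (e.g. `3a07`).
1. bnz fields op=0xf:4|imm=0:12 → word f000h → f0 00
2. shl fields op=0x5:4|rd=6:3|rs=5:3|pad=0:6 → word 5d40h → 5d 40

f0005d40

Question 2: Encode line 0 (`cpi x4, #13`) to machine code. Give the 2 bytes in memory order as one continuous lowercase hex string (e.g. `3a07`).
d80d

0. cpi fields op=0xd:4|rd=4:3|imm=13:9 → word d80dh → d8 0d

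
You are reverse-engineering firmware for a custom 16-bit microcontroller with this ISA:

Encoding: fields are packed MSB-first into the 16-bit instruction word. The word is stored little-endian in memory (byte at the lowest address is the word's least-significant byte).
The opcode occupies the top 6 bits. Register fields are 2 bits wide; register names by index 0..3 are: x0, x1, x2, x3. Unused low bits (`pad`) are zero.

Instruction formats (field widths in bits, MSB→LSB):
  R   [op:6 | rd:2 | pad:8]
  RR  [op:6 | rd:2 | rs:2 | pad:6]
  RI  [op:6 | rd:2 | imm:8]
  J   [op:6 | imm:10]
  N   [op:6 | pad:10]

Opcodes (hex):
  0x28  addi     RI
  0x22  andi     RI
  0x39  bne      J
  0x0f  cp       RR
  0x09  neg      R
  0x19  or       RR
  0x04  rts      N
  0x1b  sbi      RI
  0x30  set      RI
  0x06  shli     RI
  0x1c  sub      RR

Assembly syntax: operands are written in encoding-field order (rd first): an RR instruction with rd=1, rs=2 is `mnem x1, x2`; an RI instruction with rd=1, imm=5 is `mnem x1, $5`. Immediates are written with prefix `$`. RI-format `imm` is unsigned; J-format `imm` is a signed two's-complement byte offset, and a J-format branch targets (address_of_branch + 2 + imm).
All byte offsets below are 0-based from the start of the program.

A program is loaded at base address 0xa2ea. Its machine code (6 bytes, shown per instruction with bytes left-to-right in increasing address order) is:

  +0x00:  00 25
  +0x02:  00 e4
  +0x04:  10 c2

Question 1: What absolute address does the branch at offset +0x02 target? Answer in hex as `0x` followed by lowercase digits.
off 0x02: read 00 e4 as little → 0xe400
  opcode bits[15:10]=0x39: bne/J
  imm: (w>>0)&0x3ff=0x0 → $0
  target = base 0xa2ea + off 0x02 + 2 + imm 0 = 0xa2ee

0xa2ee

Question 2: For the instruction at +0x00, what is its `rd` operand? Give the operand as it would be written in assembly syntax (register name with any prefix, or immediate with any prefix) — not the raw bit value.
off 0x00: read 00 25 as little → 0x2500
  top 6b → 0x9 → neg [R]
  rd: (w>>8)&0x3=0x1 → x1

x1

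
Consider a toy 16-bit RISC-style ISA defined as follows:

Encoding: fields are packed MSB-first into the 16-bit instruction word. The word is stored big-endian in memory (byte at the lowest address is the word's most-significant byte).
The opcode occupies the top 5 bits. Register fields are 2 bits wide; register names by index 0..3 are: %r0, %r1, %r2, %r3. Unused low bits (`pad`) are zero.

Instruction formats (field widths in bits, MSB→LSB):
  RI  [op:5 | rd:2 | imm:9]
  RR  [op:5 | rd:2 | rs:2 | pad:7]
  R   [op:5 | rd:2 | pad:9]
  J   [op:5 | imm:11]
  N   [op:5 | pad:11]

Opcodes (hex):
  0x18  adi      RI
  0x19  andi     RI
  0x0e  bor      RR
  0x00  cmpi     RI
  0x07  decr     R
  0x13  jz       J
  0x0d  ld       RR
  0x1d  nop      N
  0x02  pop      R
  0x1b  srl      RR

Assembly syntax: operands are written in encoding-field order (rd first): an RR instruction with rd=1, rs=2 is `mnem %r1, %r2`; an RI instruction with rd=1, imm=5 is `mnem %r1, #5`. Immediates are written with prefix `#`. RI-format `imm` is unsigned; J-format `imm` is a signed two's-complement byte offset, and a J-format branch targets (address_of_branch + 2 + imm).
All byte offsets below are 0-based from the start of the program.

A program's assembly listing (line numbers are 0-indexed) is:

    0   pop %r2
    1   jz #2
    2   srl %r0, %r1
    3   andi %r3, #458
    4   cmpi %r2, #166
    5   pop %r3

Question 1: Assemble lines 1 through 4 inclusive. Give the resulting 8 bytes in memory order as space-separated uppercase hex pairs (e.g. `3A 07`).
98 02 D8 80 CF CA 04 A6

L1: jz op=0x13:5|imm=2:11 ⇒ 0x9802 ⇒ big 98 02
L2: srl op=0x1b:5|rd=0:2|rs=1:2|pad=0:7 ⇒ 0xd880 ⇒ big d8 80
L3: andi op=0x19:5|rd=3:2|imm=458:9 ⇒ 0xcfca ⇒ big cf ca
L4: cmpi op=0x0:5|rd=2:2|imm=166:9 ⇒ 0x04a6 ⇒ big 04 a6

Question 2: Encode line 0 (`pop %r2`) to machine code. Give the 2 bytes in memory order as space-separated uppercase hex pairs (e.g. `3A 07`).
line 0 (pop): pack op=0x2:5|rd=2:2|pad=0:9 = 0x1400; big→ 14 00

14 00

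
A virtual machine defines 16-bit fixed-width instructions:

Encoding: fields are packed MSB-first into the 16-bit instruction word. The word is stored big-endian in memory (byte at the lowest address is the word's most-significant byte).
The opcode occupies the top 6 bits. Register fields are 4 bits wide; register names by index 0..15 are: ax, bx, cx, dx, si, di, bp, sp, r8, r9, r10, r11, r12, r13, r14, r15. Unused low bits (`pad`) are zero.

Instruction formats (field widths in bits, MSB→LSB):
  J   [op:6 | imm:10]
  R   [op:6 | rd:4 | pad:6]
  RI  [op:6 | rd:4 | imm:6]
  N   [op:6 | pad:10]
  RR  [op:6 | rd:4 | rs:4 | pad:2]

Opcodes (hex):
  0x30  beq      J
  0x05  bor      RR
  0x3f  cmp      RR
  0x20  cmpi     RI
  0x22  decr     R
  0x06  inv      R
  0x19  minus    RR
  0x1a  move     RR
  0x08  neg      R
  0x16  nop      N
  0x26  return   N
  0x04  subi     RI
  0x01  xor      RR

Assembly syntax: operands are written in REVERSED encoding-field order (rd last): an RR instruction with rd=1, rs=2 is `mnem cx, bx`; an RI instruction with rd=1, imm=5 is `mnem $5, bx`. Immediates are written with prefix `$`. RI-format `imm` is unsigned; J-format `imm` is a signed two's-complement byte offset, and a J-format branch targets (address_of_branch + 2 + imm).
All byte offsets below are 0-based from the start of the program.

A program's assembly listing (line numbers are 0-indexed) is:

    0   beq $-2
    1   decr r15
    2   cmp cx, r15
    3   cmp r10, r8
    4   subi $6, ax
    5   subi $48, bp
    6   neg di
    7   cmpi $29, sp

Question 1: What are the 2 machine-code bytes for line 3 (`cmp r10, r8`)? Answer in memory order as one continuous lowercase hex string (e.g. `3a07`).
line 3 (cmp): pack op=0x3f:6|rd=8:4|rs=10:4|pad=0:2 = 0xfe28; big→ fe 28

fe28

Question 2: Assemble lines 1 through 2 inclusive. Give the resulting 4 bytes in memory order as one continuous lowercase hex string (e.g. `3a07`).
L1: decr op=0x22:6|rd=15:4|pad=0:6 ⇒ 0x8bc0 ⇒ big 8b c0
L2: cmp op=0x3f:6|rd=15:4|rs=2:4|pad=0:2 ⇒ 0xffc8 ⇒ big ff c8

8bc0ffc8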